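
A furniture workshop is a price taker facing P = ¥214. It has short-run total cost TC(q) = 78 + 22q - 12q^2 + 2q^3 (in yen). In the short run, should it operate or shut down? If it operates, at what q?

Strip out fixed cost: VC = 22q - 12q^2 + 2q^3. Then AVC = 22 - 12q + 2q^2 and MC = 22 - 24q + 6q^2.
The AVC parabola has its vertex at q = 12/4 = 3, where AVC = 22 - 12·3 + 2·3^2 = ¥4.
Because ¥214 ≥ ¥4, revenue can cover variable cost; the firm operates.
Set P = MC: 214 = 22 - 24q + 6q^2 → -192 - 24q + 6q^2 = 0. The roots are q = -4 and q = 8; the profit-maximizing output is on the rising part of MC, so q* = 8.
Check: AVC at q = 8 is ¥54 ≤ P, so revenue covers variable cost.
Profit = P·q − TC = 214·8 − 510 = ¥1202.

Produce at q = 8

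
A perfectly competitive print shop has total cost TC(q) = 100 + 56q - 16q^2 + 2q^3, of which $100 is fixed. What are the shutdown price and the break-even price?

Shutdown price = $24; break-even price = $46

AVC = 56 - 16q + 2q^2; minimized at q = 4, giving min AVC = $24. That is the shutdown price.
ATC = 100/q + 56 - 16q + 2q^2. Setting dATC/dq = −100/q^2 − 16 + 4q = 0 gives q = 5 (since 4·5^3 − 16·5^2 = 100).
min ATC = 100/5 + 56 − 16·5 + 2·5^2 = $46. That is the break-even price.
For $24 ≤ P < $46 the firm produces at a loss; below $24 it shuts down.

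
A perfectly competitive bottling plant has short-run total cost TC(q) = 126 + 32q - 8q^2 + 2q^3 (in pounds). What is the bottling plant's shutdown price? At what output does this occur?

Short-run supply begins at min AVC. From VC = 32q - 8q^2 + 2q^3, AVC = 32 - 8q + 2q^2.
dAVC/dq = -8 + 4q = 0 gives q = 2. min AVC = 32 - 8·2 + 2·2^2 = 24.
So the shutdown price is £24.

£24 per unit, at q = 2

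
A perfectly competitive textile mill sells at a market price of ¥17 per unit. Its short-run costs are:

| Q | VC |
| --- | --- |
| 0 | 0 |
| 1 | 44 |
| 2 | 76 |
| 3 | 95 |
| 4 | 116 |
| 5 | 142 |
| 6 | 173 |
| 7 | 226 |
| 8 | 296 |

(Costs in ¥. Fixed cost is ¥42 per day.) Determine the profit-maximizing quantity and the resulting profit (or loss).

Q = 0 (shut down); profit = -¥42

Profit at each row (π = 17Q − TC): Q=0: -42; Q=1: -69; Q=2: -84; Q=3: -86; Q=4: -90; Q=5: -99; Q=6: -113; Q=7: -149; Q=8: -202.
Profit is highest at Q = 0. Equivalently, the lowest AVC in the table is 142/5 ≈ ¥28.40 at Q = 5, and P = ¥17 falls below it — price never covers variable cost, so the firm shuts down and loses only its fixed cost.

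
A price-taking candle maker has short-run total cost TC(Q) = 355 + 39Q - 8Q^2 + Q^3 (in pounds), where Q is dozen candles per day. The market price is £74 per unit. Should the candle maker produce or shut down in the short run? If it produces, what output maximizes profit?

From TC, MC = TC'(Q) = 39 - 16Q + 3Q^2 and AVC = VC/Q = 39 - 8Q + Q^2.
The AVC parabola has its vertex at Q = 8/2 = 4, where AVC = 39 - 8·4 + 4^2 = £23.
Since P = £74 ≥ min AVC = £23, price covers variable cost and the firm should produce.
Set P = MC: 74 = 39 - 16Q + 3Q^2 → -35 - 16Q + 3Q^2 = 0. The roots are Q = -5/3 and Q = 7; the profit-maximizing output is on the rising part of MC, so Q* = 7.
Check: AVC at Q = 7 is £32 ≤ P, so revenue covers variable cost.
Profit = P·Q − TC = 74·7 − 579 = -£61, a loss, but smaller than the £355 fixed cost the firm would lose by shutting down.

Produce at Q = 7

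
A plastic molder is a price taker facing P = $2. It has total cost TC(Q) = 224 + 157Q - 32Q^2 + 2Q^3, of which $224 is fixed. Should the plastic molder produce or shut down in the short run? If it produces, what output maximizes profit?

Variable cost is VC = 157Q - 32Q^2 + 2Q^3, so AVC = VC/Q = 157 - 32Q + 2Q^2 and MC = dTC/dQ = 157 - 64Q + 6Q^2.
The AVC parabola has its vertex at Q = 32/4 = 8, where AVC = 157 - 32·8 + 2·8^2 = $29.
P = $2 lies below min AVC = $29; no output level covers variable cost.
Shutting down limits the loss to fixed cost, $224.

Shut down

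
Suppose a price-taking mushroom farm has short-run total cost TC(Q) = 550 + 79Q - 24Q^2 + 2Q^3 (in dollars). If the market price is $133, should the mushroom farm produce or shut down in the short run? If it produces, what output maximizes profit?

From TC, MC = TC'(Q) = 79 - 48Q + 6Q^2 and AVC = VC/Q = 79 - 24Q + 2Q^2.
AVC is minimized where dAVC/dQ = -24 + 4Q = 0, at Q = 6; min AVC = 79 - 24·6 + 2·6^2 = $7.
Because $133 ≥ $7, revenue can cover variable cost; the firm operates.
P = MC gives -54 - 48Q + 6Q^2 = 0, with roots -1 and 9. Take the larger (rising MC): Q* = 9.
Check: AVC at Q = 9 is $25 ≤ P, so revenue covers variable cost.
Profit = P·Q − TC = 133·9 − 775 = $422.

Produce at Q = 9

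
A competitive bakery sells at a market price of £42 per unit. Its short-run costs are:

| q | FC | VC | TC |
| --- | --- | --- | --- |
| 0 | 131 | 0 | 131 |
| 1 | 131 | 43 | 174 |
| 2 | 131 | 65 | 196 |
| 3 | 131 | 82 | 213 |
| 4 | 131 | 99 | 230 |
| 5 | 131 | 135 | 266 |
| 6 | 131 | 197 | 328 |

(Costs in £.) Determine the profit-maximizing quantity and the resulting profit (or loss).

Tabulate TR − TC: q=0: -131; q=1: -132; q=2: -112; q=3: -87; q=4: -62; q=5: -56; q=6: -76.
Profit is maximized at q = 5. AVC there is 135/5 = £27 ≤ P, so producing beats shutting down (which would give -£131).

q = 5; profit = -£56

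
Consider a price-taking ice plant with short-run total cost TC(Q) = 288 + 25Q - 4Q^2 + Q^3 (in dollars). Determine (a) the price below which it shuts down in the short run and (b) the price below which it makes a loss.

AVC = 25 - 4Q + Q^2; minimized at Q = 2, giving min AVC = $21. That is the shutdown price.
ATC = 288/Q + 25 - 4Q + Q^2. Setting dATC/dQ = −288/Q^2 − 4 + 2Q = 0 gives Q = 6 (since 2·6^3 − 4·6^2 = 288).
min ATC = 288/6 + 25 − 4·6 + 6^2 = $85. That is the break-even price.
Between these two prices the firm operates at a loss; above $85 it earns a profit.

Shutdown price = $21; break-even price = $85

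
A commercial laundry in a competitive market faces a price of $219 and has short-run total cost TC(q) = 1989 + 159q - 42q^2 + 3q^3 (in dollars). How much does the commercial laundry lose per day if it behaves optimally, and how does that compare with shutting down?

Profit = -$189 at q = 10

AVC = 159 - 42q + 3q^2; min AVC = $12 at q = 7. Since P = $219 ≥ min AVC, the firm produces.
MC = 159 - 84q + 9q^2. Setting P = MC and taking the root on the rising branch gives q* = 10.
TR = 219·10 = 2190. TC = 1989 + 390 = 2379. Profit = 2190 − 2379 = -$189.
By producing, the firm covers all variable cost plus $1800 of fixed cost; shutting down would lose the full $1989.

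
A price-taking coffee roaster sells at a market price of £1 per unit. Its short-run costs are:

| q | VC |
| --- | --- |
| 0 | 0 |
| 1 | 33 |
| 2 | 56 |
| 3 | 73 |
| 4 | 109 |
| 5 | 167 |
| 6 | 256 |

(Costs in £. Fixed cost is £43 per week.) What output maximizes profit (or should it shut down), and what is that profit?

q = 0 (shut down); profit = -£43

Profit at each row (π = 1q − TC): q=0: -43; q=1: -75; q=2: -97; q=3: -113; q=4: -148; q=5: -205; q=6: -293.
Profit is highest at q = 0. Equivalently, the lowest AVC in the table is 73/3 ≈ £24.33 at q = 3, and P = £1 falls below it — price never covers variable cost, so the firm shuts down and loses only its fixed cost.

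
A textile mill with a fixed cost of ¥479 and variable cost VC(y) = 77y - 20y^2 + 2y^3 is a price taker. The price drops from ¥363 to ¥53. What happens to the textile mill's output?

Output falls from 11 to 6

AVC = 77 - 20y + 2y^2, minimized at y = 5 where min AVC = ¥27. MC = 77 - 40y + 6y^2.
At P = ¥363 ≥ min AVC, set P = MC on the rising branch: y = 11.
At P = ¥53 ≥ min AVC, set P = MC: y = 6. The firm stays open but cuts output.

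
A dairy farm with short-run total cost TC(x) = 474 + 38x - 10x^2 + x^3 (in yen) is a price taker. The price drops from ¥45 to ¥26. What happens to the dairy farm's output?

MC = 38 - 20x + 3x^2; the shutdown threshold is min AVC = ¥13 (at x = 5).
With P = ¥45 above the shutdown price, P = MC gives x = 7.
At P = ¥26 ≥ min AVC, set P = MC: x = 6. The firm stays open but cuts output.

Output falls from 7 to 6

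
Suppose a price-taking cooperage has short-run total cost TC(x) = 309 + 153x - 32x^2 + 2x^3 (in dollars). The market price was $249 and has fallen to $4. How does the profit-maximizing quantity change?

Output falls from 12 to 0 (the firm shuts down)

AVC = 153 - 32x + 2x^2, minimized at x = 8 where min AVC = $25. MC = 153 - 64x + 6x^2.
With P = $249 above the shutdown price, P = MC gives x = 12.
At P = $4 < min AVC = $25, price no longer covers variable cost at any output, so the firm shuts down: x = 0.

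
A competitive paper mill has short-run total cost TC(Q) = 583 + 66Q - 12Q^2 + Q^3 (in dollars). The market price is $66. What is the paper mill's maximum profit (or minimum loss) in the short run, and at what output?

AVC = 66 - 12Q + Q^2; min AVC = $30 at Q = 6. Since P = $66 ≥ min AVC, the firm produces.
With MC = 66 - 24Q + 3Q^2, P = MC on the upward-sloping part at Q* = 8.
TR = 66·8 = 528. TC = 583 + 272 = 855. Profit = 528 − 855 = -$327.
That loss of $327 beats the $583 the firm would lose by shutting down; producing recovers $256 of fixed cost.

Profit = -$327 at Q = 8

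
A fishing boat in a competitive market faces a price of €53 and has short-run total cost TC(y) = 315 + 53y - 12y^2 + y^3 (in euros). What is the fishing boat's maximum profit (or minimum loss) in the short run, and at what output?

AVC = 53 - 12y + y^2; min AVC = €17 at y = 6. Since P = €53 ≥ min AVC, the firm produces.
MC = 53 - 24y + 3y^2. Setting P = MC and taking the root on the rising branch gives y* = 8.
TR = 53·8 = 424. TC = 315 + 168 = 483. Profit = 424 − 483 = -€59.
Shutting down would mean losing the fixed cost of €315, so operating at a loss of €59 is better by €256.

Profit = -€59 at y = 8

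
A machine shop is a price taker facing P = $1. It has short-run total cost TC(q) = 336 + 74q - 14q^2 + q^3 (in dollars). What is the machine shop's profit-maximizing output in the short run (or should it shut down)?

From TC, MC = TC'(q) = 74 - 28q + 3q^2 and AVC = VC/q = 74 - 14q + q^2.
AVC hits its minimum where MC = AVC, at q = 7, giving min AVC = 74 - 14·7 + 7^2 = $25.
Since P = $1 < min AVC = $25, price fails to cover variable cost at any output.
Best response: produce nothing and absorb the $336 fixed cost.

Shut down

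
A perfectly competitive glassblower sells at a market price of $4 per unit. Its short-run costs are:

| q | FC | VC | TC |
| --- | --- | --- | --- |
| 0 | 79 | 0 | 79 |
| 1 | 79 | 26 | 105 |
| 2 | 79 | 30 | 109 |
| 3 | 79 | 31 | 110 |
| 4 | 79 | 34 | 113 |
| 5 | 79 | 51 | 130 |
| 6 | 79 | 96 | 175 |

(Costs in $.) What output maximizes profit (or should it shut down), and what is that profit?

Compute π = P·q − TC at each output: q=0: -79; q=1: -101; q=2: -101; q=3: -98; q=4: -97; q=5: -110; q=6: -151.
Profit is highest at q = 0. Equivalently, the lowest AVC in the table is 34/4 ≈ $8.50 at q = 4, and P = $4 falls below it — price never covers variable cost, so the firm shuts down and loses only its fixed cost.

q = 0 (shut down); profit = -$79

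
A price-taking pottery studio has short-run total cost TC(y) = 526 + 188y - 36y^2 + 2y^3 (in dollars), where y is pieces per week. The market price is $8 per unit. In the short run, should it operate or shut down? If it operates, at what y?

Strip out fixed cost: VC = 188y - 36y^2 + 2y^3. Then AVC = 188 - 36y + 2y^2 and MC = 188 - 72y + 6y^2.
AVC hits its minimum where MC = AVC, at y = 9, giving min AVC = 188 - 36·9 + 2·9^2 = $26.
Since P = $8 < min AVC = $26, price fails to cover variable cost at any output.
Best response: produce nothing and absorb the $526 fixed cost.

Shut down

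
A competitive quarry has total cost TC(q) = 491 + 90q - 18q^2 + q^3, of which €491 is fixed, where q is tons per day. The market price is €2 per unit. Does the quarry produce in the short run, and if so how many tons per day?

Variable cost is VC = 90q - 18q^2 + q^3, so AVC = VC/q = 90 - 18q + q^2 and MC = dTC/dq = 90 - 36q + 3q^2.
AVC hits its minimum where MC = AVC, at q = 9, giving min AVC = 90 - 18·9 + 9^2 = €9.
With P < min AVC (€2 < €9), every unit sold adds to the loss.
Shutting down limits the loss to fixed cost, €491.

Shut down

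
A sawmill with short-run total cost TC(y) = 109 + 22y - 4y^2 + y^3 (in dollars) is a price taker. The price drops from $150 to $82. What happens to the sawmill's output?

AVC = 22 - 4y + y^2, minimized at y = 2 where min AVC = $18. MC = 22 - 8y + 3y^2.
At P = $150 ≥ min AVC, set P = MC on the rising branch: y = 8.
At P = $82 ≥ min AVC, set P = MC: y = 6. The firm stays open but cuts output.

Output falls from 8 to 6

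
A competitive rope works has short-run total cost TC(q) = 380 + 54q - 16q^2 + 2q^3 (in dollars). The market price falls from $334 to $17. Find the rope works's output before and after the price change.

Output falls from 10 to 0 (the firm shuts down)

AVC = 54 - 16q + 2q^2, minimized at q = 4 where min AVC = $22. MC = 54 - 32q + 6q^2.
At P = $334 ≥ min AVC, set P = MC on the rising branch: q = 10.
At P = $17 < min AVC = $22, price no longer covers variable cost at any output, so the firm shuts down: q = 0.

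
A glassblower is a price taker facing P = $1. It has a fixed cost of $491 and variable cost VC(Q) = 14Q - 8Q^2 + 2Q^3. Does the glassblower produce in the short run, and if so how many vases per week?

Strip out fixed cost: VC = 14Q - 8Q^2 + 2Q^3. Then AVC = 14 - 8Q + 2Q^2 and MC = 14 - 16Q + 6Q^2.
AVC is minimized where dAVC/dQ = -8 + 4Q = 0, at Q = 2; min AVC = 14 - 8·2 + 2·2^2 = $6.
With P < min AVC ($1 < $6), every unit sold adds to the loss.
The firm minimizes its loss by shutting down and losing only its fixed cost of $491.

Shut down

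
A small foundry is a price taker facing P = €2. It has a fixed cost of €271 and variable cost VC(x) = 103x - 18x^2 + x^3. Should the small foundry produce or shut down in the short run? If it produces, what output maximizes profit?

Strip out fixed cost: VC = 103x - 18x^2 + x^3. Then AVC = 103 - 18x + x^2 and MC = 103 - 36x + 3x^2.
AVC hits its minimum where MC = AVC, at x = 9, giving min AVC = 103 - 18·9 + 9^2 = €22.
P = €2 lies below min AVC = €22; no output level covers variable cost.
The firm minimizes its loss by shutting down and losing only its fixed cost of €271.

Shut down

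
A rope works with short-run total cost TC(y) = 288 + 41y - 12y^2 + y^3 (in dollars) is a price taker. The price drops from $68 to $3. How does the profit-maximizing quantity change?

Output falls from 9 to 0 (the firm shuts down)

MC = 41 - 24y + 3y^2; the shutdown threshold is min AVC = $5 (at y = 6).
With P = $68 above the shutdown price, P = MC gives y = 9.
At P = $3 < min AVC = $5, price no longer covers variable cost at any output, so the firm shuts down: y = 0.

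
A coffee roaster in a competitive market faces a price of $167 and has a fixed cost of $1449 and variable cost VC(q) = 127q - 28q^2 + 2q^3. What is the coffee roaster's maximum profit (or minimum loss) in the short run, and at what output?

AVC = 127 - 28q + 2q^2; min AVC = $29 at q = 7. Since P = $167 ≥ min AVC, the firm produces.
With MC = 127 - 56q + 6q^2, P = MC on the upward-sloping part at q* = 10.
TR = 167·10 = 1670. TC = 1449 + 470 = 1919. Profit = 1670 − 1919 = -$249.
By producing, the firm covers all variable cost plus $1200 of fixed cost; shutting down would lose the full $1449.

Profit = -$249 at q = 10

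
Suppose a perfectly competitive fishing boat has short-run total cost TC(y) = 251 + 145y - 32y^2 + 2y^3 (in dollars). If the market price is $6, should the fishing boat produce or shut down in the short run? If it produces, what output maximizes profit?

Shut down

From TC, MC = TC'(y) = 145 - 64y + 6y^2 and AVC = VC/y = 145 - 32y + 2y^2.
The AVC parabola has its vertex at y = 32/4 = 8, where AVC = 145 - 32·8 + 2·8^2 = $17.
With P < min AVC ($6 < $17), every unit sold adds to the loss.
Best response: produce nothing and absorb the $251 fixed cost.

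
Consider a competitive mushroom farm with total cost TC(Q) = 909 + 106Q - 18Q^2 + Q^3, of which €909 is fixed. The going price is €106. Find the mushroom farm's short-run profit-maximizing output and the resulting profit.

Profit = -€45 at Q = 12

AVC = 106 - 18Q + Q^2; min AVC = €25 at Q = 9. Since P = €106 ≥ min AVC, the firm produces.
MC = 106 - 36Q + 3Q^2. Setting P = MC and taking the root on the rising branch gives Q* = 12.
TR = 106·12 = 1272. TC = 909 + 408 = 1317. Profit = 1272 − 1317 = -€45.
By producing, the firm covers all variable cost plus €864 of fixed cost; shutting down would lose the full €909.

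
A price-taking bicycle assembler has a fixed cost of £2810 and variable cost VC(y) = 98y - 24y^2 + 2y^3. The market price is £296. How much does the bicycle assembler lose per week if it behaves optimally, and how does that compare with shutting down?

Profit = -£390 at y = 11

AVC = 98 - 24y + 2y^2 has its minimum £26 at y = 6; price £296 clears that bar, so the firm operates.
MC = 98 - 48y + 6y^2. Setting P = MC and taking the root on the rising branch gives y* = 11.
TR = 296·11 = 3256. TC = 2810 + 836 = 3646. Profit = 3256 − 3646 = -£390.
By producing, the firm covers all variable cost plus £2420 of fixed cost; shutting down would lose the full £2810.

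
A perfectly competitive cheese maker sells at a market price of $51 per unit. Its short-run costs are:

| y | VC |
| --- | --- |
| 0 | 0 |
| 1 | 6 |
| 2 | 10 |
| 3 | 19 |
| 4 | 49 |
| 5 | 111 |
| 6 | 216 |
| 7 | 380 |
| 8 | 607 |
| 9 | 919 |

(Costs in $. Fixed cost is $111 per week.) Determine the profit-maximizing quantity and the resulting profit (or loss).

y = 4; profit = $44

Compute π = P·y − TC at each output: y=0: -111; y=1: -66; y=2: -19; y=3: 23; y=4: 44; y=5: 33; y=6: -21; y=7: -134; y=8: -310; y=9: -571.
Profit is maximized at y = 4. AVC there is 49/4 = $12.25 ≤ P, so producing beats shutting down (which would give -$111).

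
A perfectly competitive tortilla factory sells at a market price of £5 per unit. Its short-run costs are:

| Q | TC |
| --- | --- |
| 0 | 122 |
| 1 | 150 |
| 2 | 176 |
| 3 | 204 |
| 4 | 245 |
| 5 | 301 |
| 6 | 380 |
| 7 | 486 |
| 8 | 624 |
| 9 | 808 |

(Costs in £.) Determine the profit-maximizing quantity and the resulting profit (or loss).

Q = 0 (shut down); profit = -£122

Compute π = P·Q − TC at each output: Q=0: -122; Q=1: -145; Q=2: -166; Q=3: -189; Q=4: -225; Q=5: -276; Q=6: -350; Q=7: -451; Q=8: -584; Q=9: -763.
Profit is highest at Q = 0. Equivalently, the lowest AVC in the table is 54/2 ≈ £27 at Q = 2, and P = £5 falls below it — price never covers variable cost, so the firm shuts down and loses only its fixed cost.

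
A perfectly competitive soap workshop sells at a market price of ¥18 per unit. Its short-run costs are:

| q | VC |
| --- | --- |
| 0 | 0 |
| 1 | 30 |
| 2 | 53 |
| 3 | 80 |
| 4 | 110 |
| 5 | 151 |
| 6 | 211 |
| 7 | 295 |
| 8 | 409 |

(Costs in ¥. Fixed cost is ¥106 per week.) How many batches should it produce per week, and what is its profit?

Profit at each row (π = 18q − TC): q=0: -106; q=1: -118; q=2: -123; q=3: -132; q=4: -144; q=5: -167; q=6: -209; q=7: -275; q=8: -371.
Profit is highest at q = 0. Equivalently, the lowest AVC in the table is 53/2 ≈ ¥26.50 at q = 2, and P = ¥18 falls below it — price never covers variable cost, so the firm shuts down and loses only its fixed cost.

q = 0 (shut down); profit = -¥106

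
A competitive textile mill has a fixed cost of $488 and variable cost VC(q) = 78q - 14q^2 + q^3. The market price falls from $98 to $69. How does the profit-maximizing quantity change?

MC = 78 - 28q + 3q^2; the shutdown threshold is min AVC = $29 (at q = 7).
With P = $98 above the shutdown price, P = MC gives q = 10.
At P = $69 ≥ min AVC, set P = MC: q = 9. The firm stays open but cuts output.

Output falls from 10 to 9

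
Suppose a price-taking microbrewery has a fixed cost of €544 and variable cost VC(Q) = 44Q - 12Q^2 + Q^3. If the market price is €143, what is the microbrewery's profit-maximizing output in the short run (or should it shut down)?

Produce at Q = 11

From TC, MC = TC'(Q) = 44 - 24Q + 3Q^2 and AVC = VC/Q = 44 - 12Q + Q^2.
AVC hits its minimum where MC = AVC, at Q = 6, giving min AVC = 44 - 12·6 + 6^2 = €8.
Because €143 ≥ €8, revenue can cover variable cost; the firm operates.
P = MC gives -99 - 24Q + 3Q^2 = 0, with roots -3 and 11. Take the larger (rising MC): Q* = 11.
Check: AVC at Q = 11 is €33 ≤ P, so revenue covers variable cost.
Profit = P·Q − TC = 143·11 − 907 = €666.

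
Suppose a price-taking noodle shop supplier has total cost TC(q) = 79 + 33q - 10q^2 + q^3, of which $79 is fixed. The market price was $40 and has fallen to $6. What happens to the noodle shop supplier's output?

Output falls from 7 to 0 (the firm shuts down)

MC = 33 - 20q + 3q^2; the shutdown threshold is min AVC = $8 (at q = 5).
At P = $40 ≥ min AVC, set P = MC on the rising branch: q = 7.
At P = $6 < min AVC = $8, price no longer covers variable cost at any output, so the firm shuts down: q = 0.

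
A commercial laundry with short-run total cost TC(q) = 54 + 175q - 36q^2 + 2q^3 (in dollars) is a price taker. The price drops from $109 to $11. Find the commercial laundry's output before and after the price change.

Output falls from 11 to 0 (the firm shuts down)

MC = 175 - 72q + 6q^2; the shutdown threshold is min AVC = $13 (at q = 9).
With P = $109 above the shutdown price, P = MC gives q = 11.
At P = $11 < min AVC = $13, price no longer covers variable cost at any output, so the firm shuts down: q = 0.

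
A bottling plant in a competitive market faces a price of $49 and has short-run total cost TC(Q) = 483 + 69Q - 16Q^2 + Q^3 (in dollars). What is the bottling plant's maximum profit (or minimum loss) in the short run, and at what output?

Profit = -$83 at Q = 10

AVC = 69 - 16Q + Q^2 has its minimum $5 at Q = 8; price $49 clears that bar, so the firm operates.
With MC = 69 - 32Q + 3Q^2, P = MC on the upward-sloping part at Q* = 10.
TR = 49·10 = 490. TC = 483 + 90 = 573. Profit = 490 − 573 = -$83.
That loss of $83 beats the $483 the firm would lose by shutting down; producing recovers $400 of fixed cost.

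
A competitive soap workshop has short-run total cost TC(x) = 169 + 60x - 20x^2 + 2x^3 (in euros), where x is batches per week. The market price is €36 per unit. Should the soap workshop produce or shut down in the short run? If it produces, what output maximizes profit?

Produce at x = 6

From TC, MC = TC'(x) = 60 - 40x + 6x^2 and AVC = VC/x = 60 - 20x + 2x^2.
AVC is minimized where dAVC/dx = -20 + 4x = 0, at x = 5; min AVC = 60 - 20·5 + 2·5^2 = €10.
Because €36 ≥ €10, revenue can cover variable cost; the firm operates.
P = MC gives 24 - 40x + 6x^2 = 0, with roots 2/3 and 6. Take the larger (rising MC): x* = 6.
Check: AVC at x = 6 is €12 ≤ P, so revenue covers variable cost.
Profit = P·x − TC = 36·6 − 241 = -€25, a loss, but smaller than the €169 fixed cost the firm would lose by shutting down.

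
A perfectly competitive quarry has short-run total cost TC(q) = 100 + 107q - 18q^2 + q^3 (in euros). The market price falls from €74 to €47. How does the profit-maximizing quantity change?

Output falls from 11 to 10

AVC = 107 - 18q + q^2, minimized at q = 9 where min AVC = €26. MC = 107 - 36q + 3q^2.
With P = €74 above the shutdown price, P = MC gives q = 11.
At P = €47 ≥ min AVC, set P = MC: q = 10. The firm stays open but cuts output.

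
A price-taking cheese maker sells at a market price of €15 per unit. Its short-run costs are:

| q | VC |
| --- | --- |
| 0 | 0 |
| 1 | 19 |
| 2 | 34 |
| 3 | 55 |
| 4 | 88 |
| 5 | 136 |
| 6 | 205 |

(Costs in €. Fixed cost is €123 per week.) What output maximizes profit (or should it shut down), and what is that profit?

Compute π = P·q − TC at each output: q=0: -123; q=1: -127; q=2: -127; q=3: -133; q=4: -151; q=5: -184; q=6: -238.
Profit is highest at q = 0. Equivalently, the lowest AVC in the table is 34/2 ≈ €17 at q = 2, and P = €15 falls below it — price never covers variable cost, so the firm shuts down and loses only its fixed cost.

q = 0 (shut down); profit = -€123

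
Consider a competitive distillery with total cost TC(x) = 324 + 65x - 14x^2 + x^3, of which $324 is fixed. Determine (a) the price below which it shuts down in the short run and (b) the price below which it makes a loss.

Shutdown price = min AVC. AVC = 65 - 14x + x^2, with vertex at x = 7 and minimum $16.
ATC = 324/x + 65 - 14x + x^2. Setting dATC/dx = −324/x^2 − 14 + 2x = 0 gives x = 9 (since 2·9^3 − 14·9^2 = 324).
min ATC = 324/9 + 65 − 14·9 + 9^2 = $56. That is the break-even price.
For $16 ≤ P < $56 the firm produces at a loss; below $16 it shuts down.

Shutdown price = $16; break-even price = $56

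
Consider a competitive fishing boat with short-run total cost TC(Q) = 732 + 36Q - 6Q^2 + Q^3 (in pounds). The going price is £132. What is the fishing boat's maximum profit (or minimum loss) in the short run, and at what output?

AVC = 36 - 6Q + Q^2 has its minimum £27 at Q = 3; price £132 clears that bar, so the firm operates.
MC = 36 - 12Q + 3Q^2. Setting P = MC and taking the root on the rising branch gives Q* = 8.
TR = 132·8 = 1056. TC = 732 + 416 = 1148. Profit = 1056 − 1148 = -£92.
By producing, the firm covers all variable cost plus £640 of fixed cost; shutting down would lose the full £732.

Profit = -£92 at Q = 8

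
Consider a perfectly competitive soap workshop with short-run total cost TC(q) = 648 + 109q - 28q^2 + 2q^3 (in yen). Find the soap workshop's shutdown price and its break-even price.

AVC = 109 - 28q + 2q^2; minimized at q = 7, giving min AVC = ¥11. That is the shutdown price.
ATC = 648/q + 109 - 28q + 2q^2. Setting dATC/dq = −648/q^2 − 28 + 4q = 0 gives q = 9 (since 4·9^3 − 28·9^2 = 648).
min ATC = 648/9 + 109 − 28·9 + 2·9^2 = ¥91. That is the break-even price.
For ¥11 ≤ P < ¥91 the firm produces at a loss; below ¥11 it shuts down.

Shutdown price = ¥11; break-even price = ¥91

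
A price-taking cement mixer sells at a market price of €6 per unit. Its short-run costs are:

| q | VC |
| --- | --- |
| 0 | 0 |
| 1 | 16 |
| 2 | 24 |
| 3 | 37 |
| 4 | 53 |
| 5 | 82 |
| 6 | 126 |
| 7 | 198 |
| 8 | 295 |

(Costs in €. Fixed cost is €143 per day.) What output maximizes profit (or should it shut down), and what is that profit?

q = 0 (shut down); profit = -€143

Compute π = P·q − TC at each output: q=0: -143; q=1: -153; q=2: -155; q=3: -162; q=4: -172; q=5: -195; q=6: -233; q=7: -299; q=8: -390.
Profit is highest at q = 0. Equivalently, the lowest AVC in the table is 24/2 ≈ €12 at q = 2, and P = €6 falls below it — price never covers variable cost, so the firm shuts down and loses only its fixed cost.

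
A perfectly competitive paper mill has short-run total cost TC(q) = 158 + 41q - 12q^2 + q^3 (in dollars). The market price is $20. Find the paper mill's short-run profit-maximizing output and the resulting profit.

AVC = 41 - 12q + q^2; min AVC = $5 at q = 6. Since P = $20 ≥ min AVC, the firm produces.
MC = 41 - 24q + 3q^2. Setting P = MC and taking the root on the rising branch gives q* = 7.
TR = 20·7 = 140. TC = 158 + 42 = 200. Profit = 140 − 200 = -$60.
Shutting down would mean losing the fixed cost of $158, so operating at a loss of $60 is better by $98.

Profit = -$60 at q = 7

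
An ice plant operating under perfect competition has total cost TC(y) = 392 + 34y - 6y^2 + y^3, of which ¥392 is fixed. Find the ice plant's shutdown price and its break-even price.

Shutdown price = ¥25; break-even price = ¥97

Shutdown price = min AVC. AVC = 34 - 6y + y^2, with vertex at y = 3 and minimum ¥25.
ATC = 392/y + 34 - 6y + y^2. Setting dATC/dy = −392/y^2 − 6 + 2y = 0 gives y = 7 (since 2·7^3 − 6·7^2 = 392).
min ATC = 392/7 + 34 − 6·7 + 7^2 = ¥97. That is the break-even price.
Between these two prices the firm operates at a loss; above ¥97 it earns a profit.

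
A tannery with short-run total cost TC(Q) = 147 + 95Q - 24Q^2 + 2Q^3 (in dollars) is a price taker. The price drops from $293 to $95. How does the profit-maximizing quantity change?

Output falls from 11 to 8

AVC = 95 - 24Q + 2Q^2, minimized at Q = 6 where min AVC = $23. MC = 95 - 48Q + 6Q^2.
At P = $293 ≥ min AVC, set P = MC on the rising branch: Q = 11.
At P = $95 ≥ min AVC, set P = MC: Q = 8. The firm stays open but cuts output.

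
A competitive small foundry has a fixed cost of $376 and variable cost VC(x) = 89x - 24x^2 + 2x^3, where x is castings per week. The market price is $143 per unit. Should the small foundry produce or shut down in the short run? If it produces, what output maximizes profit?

Produce at x = 9

From TC, MC = TC'(x) = 89 - 48x + 6x^2 and AVC = VC/x = 89 - 24x + 2x^2.
AVC hits its minimum where MC = AVC, at x = 6, giving min AVC = 89 - 24·6 + 2·6^2 = $17.
P = $143 exceeds min AVC = $17, so the firm stays open.
Set P = MC: 143 = 89 - 48x + 6x^2 → -54 - 48x + 6x^2 = 0. The roots are x = -1 and x = 9; the profit-maximizing output is on the rising part of MC, so x* = 9.
Check: AVC at x = 9 is $35 ≤ P, so revenue covers variable cost.
Profit = P·x − TC = 143·9 − 691 = $596.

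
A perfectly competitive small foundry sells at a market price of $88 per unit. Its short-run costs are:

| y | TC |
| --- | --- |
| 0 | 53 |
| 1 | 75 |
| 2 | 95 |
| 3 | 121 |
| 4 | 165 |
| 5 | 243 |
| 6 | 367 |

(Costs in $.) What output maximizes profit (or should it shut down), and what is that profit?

y = 5; profit = $197

Compute π = P·y − TC at each output: y=0: -53; y=1: 13; y=2: 81; y=3: 143; y=4: 187; y=5: 197; y=6: 161.
Profit is maximized at y = 5. AVC there is 190/5 = $38 ≤ P, so producing beats shutting down (which would give -$53).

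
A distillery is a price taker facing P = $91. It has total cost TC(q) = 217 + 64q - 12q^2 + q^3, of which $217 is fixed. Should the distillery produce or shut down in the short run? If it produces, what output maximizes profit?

Variable cost is VC = 64q - 12q^2 + q^3, so AVC = VC/q = 64 - 12q + q^2 and MC = dTC/dq = 64 - 24q + 3q^2.
The AVC parabola has its vertex at q = 12/2 = 6, where AVC = 64 - 12·6 + 6^2 = $28.
P = $91 exceeds min AVC = $28, so the firm stays open.
P = MC gives -27 - 24q + 3q^2 = 0, with roots -1 and 9. Take the larger (rising MC): q* = 9.
Check: AVC at q = 9 is $37 ≤ P, so revenue covers variable cost.
Profit = P·q − TC = 91·9 − 550 = $269.

Produce at q = 9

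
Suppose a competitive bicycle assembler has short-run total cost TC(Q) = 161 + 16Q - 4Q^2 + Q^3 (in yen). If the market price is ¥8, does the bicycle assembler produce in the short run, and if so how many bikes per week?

Strip out fixed cost: VC = 16Q - 4Q^2 + Q^3. Then AVC = 16 - 4Q + Q^2 and MC = 16 - 8Q + 3Q^2.
AVC hits its minimum where MC = AVC, at Q = 2, giving min AVC = 16 - 4·2 + 2^2 = ¥12.
P = ¥8 lies below min AVC = ¥12; no output level covers variable cost.
Shutting down limits the loss to fixed cost, ¥161.

Shut down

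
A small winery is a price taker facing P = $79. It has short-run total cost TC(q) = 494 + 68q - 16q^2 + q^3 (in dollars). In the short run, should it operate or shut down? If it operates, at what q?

From TC, MC = TC'(q) = 68 - 32q + 3q^2 and AVC = VC/q = 68 - 16q + q^2.
AVC hits its minimum where MC = AVC, at q = 8, giving min AVC = 68 - 16·8 + 8^2 = $4.
Because $79 ≥ $4, revenue can cover variable cost; the firm operates.
Solving P = MC: -11 - 32q + 3q^2 = 0 ⇒ q = -1/3 or 11. On the upward-sloping branch, q* = 11.
Check: AVC at q = 11 is $13 ≤ P, so revenue covers variable cost.
Profit = P·q − TC = 79·11 − 637 = $232.

Produce at q = 11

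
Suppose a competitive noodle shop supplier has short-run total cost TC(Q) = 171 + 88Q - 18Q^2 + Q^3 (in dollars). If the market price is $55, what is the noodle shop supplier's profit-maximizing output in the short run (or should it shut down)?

Strip out fixed cost: VC = 88Q - 18Q^2 + Q^3. Then AVC = 88 - 18Q + Q^2 and MC = 88 - 36Q + 3Q^2.
AVC is minimized where dAVC/dQ = -18 + 2Q = 0, at Q = 9; min AVC = 88 - 18·9 + 9^2 = $7.
Because $55 ≥ $7, revenue can cover variable cost; the firm operates.
P = MC gives 33 - 36Q + 3Q^2 = 0, with roots 1 and 11. Take the larger (rising MC): Q* = 11.
Check: AVC at Q = 11 is $11 ≤ P, so revenue covers variable cost.
Profit = P·Q − TC = 55·11 − 292 = $313.

Produce at Q = 11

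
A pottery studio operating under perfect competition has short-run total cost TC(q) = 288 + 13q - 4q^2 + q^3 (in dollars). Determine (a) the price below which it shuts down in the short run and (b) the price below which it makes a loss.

Shutdown price = $9; break-even price = $73

Shutdown price = min AVC. AVC = 13 - 4q + q^2, with vertex at q = 2 and minimum $9.
ATC = 288/q + 13 - 4q + q^2. Setting dATC/dq = −288/q^2 − 4 + 2q = 0 gives q = 6 (since 2·6^3 − 4·6^2 = 288).
min ATC = 288/6 + 13 − 4·6 + 6^2 = $73. That is the break-even price.
For $9 ≤ P < $73 the firm produces at a loss; below $9 it shuts down.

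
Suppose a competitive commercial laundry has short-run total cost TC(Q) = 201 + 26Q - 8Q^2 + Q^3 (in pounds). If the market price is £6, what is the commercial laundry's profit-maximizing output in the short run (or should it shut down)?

From TC, MC = TC'(Q) = 26 - 16Q + 3Q^2 and AVC = VC/Q = 26 - 8Q + Q^2.
AVC is minimized where dAVC/dQ = -8 + 2Q = 0, at Q = 4; min AVC = 26 - 8·4 + 4^2 = £10.
With P < min AVC (£6 < £10), every unit sold adds to the loss.
Shutting down limits the loss to fixed cost, £201.

Shut down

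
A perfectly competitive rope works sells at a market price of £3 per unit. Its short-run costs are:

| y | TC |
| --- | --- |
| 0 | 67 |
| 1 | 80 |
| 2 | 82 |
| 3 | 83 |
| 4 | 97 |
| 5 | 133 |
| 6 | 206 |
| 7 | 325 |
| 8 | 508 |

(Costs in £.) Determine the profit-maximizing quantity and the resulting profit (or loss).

Compute π = P·y − TC at each output: y=0: -67; y=1: -77; y=2: -76; y=3: -74; y=4: -85; y=5: -118; y=6: -188; y=7: -304; y=8: -484.
Profit is highest at y = 0. Equivalently, the lowest AVC in the table is 16/3 ≈ £5.33 at y = 3, and P = £3 falls below it — price never covers variable cost, so the firm shuts down and loses only its fixed cost.

y = 0 (shut down); profit = -£67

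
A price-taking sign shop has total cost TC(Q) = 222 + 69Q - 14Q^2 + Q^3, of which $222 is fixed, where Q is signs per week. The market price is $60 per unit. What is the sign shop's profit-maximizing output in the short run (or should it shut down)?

From TC, MC = TC'(Q) = 69 - 28Q + 3Q^2 and AVC = VC/Q = 69 - 14Q + Q^2.
AVC is minimized where dAVC/dQ = -14 + 2Q = 0, at Q = 7; min AVC = 69 - 14·7 + 7^2 = $20.
P = $60 exceeds min AVC = $20, so the firm stays open.
P = MC gives 9 - 28Q + 3Q^2 = 0, with roots 1/3 and 9. Take the larger (rising MC): Q* = 9.
Check: AVC at Q = 9 is $24 ≤ P, so revenue covers variable cost.
Profit = P·Q − TC = 60·9 − 438 = $102.

Produce at Q = 9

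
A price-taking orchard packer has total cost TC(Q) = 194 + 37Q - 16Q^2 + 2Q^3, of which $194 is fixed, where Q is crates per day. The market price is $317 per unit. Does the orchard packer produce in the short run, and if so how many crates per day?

Produce at Q = 10

Variable cost is VC = 37Q - 16Q^2 + 2Q^3, so AVC = VC/Q = 37 - 16Q + 2Q^2 and MC = dTC/dQ = 37 - 32Q + 6Q^2.
AVC hits its minimum where MC = AVC, at Q = 4, giving min AVC = 37 - 16·4 + 2·4^2 = $5.
Since P = $317 ≥ min AVC = $5, price covers variable cost and the firm should produce.
P = MC gives -280 - 32Q + 6Q^2 = 0, with roots -14/3 and 10. Take the larger (rising MC): Q* = 10.
Check: AVC at Q = 10 is $77 ≤ P, so revenue covers variable cost.
Profit = P·Q − TC = 317·10 − 964 = $2206.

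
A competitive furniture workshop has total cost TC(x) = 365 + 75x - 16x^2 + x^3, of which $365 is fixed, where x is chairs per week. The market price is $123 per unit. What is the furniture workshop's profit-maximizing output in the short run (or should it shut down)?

From TC, MC = TC'(x) = 75 - 32x + 3x^2 and AVC = VC/x = 75 - 16x + x^2.
AVC is minimized where dAVC/dx = -16 + 2x = 0, at x = 8; min AVC = 75 - 16·8 + 8^2 = $11.
Because $123 ≥ $11, revenue can cover variable cost; the firm operates.
Solving P = MC: -48 - 32x + 3x^2 = 0 ⇒ x = -4/3 or 12. On the upward-sloping branch, x* = 12.
Check: AVC at x = 12 is $27 ≤ P, so revenue covers variable cost.
Profit = P·x − TC = 123·12 − 689 = $787.

Produce at x = 12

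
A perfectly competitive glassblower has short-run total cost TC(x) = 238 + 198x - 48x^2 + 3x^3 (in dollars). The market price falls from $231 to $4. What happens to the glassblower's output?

Output falls from 11 to 0 (the firm shuts down)

AVC = 198 - 48x + 3x^2, minimized at x = 8 where min AVC = $6. MC = 198 - 96x + 9x^2.
At P = $231 ≥ min AVC, set P = MC on the rising branch: x = 11.
At P = $4 < min AVC = $6, price no longer covers variable cost at any output, so the firm shuts down: x = 0.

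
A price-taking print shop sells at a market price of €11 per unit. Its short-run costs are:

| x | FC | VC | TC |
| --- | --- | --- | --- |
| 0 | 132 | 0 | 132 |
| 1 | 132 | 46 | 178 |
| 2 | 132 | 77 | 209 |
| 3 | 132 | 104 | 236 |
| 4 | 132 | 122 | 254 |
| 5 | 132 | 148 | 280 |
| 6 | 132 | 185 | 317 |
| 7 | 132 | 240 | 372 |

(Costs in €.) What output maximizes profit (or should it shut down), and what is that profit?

x = 0 (shut down); profit = -€132

Compute π = P·x − TC at each output: x=0: -132; x=1: -167; x=2: -187; x=3: -203; x=4: -210; x=5: -225; x=6: -251; x=7: -295.
Profit is highest at x = 0. Equivalently, the lowest AVC in the table is 148/5 ≈ €29.60 at x = 5, and P = €11 falls below it — price never covers variable cost, so the firm shuts down and loses only its fixed cost.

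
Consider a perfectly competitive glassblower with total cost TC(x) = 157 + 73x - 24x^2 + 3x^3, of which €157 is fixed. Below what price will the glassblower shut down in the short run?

€25 per unit

The firm shuts down when price falls below the minimum of average variable cost. AVC = VC/x = 73 - 24x + 3x^2.
At the minimum of AVC, MC = AVC. MC = 73 - 48x + 9x^2; setting MC = AVC gives 6x^2 - 24x = 0, so x = 4. min AVC = 25.
The firm shuts down for any P below €25.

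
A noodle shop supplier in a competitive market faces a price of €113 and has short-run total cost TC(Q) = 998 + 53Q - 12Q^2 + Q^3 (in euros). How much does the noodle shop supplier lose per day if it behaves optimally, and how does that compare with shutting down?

AVC = 53 - 12Q + Q^2 has its minimum €17 at Q = 6; price €113 clears that bar, so the firm operates.
With MC = 53 - 24Q + 3Q^2, P = MC on the upward-sloping part at Q* = 10.
TR = 113·10 = 1130. TC = 998 + 330 = 1328. Profit = 1130 − 1328 = -€198.
Shutting down would mean losing the fixed cost of €998, so operating at a loss of €198 is better by €800.

Profit = -€198 at Q = 10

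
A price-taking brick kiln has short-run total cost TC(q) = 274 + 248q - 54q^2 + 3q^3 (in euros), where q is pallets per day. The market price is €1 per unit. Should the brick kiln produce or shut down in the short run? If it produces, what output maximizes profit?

Variable cost is VC = 248q - 54q^2 + 3q^3, so AVC = VC/q = 248 - 54q + 3q^2 and MC = dTC/dq = 248 - 108q + 9q^2.
The AVC parabola has its vertex at q = 54/6 = 9, where AVC = 248 - 54·9 + 3·9^2 = €5.
Since P = €1 < min AVC = €5, price fails to cover variable cost at any output.
Best response: produce nothing and absorb the €274 fixed cost.

Shut down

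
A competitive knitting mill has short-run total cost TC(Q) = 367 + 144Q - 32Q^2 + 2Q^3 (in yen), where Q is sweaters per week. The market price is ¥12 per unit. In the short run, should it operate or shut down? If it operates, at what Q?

Shut down

Variable cost is VC = 144Q - 32Q^2 + 2Q^3, so AVC = VC/Q = 144 - 32Q + 2Q^2 and MC = dTC/dQ = 144 - 64Q + 6Q^2.
The AVC parabola has its vertex at Q = 32/4 = 8, where AVC = 144 - 32·8 + 2·8^2 = ¥16.
With P < min AVC (¥12 < ¥16), every unit sold adds to the loss.
The firm minimizes its loss by shutting down and losing only its fixed cost of ¥367.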